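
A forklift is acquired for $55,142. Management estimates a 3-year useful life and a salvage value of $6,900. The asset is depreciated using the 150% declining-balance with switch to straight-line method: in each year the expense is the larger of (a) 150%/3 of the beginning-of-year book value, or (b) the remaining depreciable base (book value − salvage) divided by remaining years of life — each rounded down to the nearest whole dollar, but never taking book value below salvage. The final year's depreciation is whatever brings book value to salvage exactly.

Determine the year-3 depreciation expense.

$6,886

Depreciable base = $55,142 − $6,900 = $48,242.
Year 1: DB = ⌊$55,142 × 150%/3⌋ = $27,571; SL = ⌊$48,242/3⌋ = $16,080 → take DB $27,571. Book value $27,571.
Year 2: DB = ⌊$27,571 × 150%/3⌋ = $13,785; SL = ⌊$20,671/2⌋ = $10,335 → take DB $13,785. Book value $13,786.
Year 3 (final): $13,786 − $6,900 = $6,886. Book value $6,900.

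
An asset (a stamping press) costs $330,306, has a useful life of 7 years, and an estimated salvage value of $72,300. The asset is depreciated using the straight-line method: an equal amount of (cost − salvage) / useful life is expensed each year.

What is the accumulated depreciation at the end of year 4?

Depreciable base = $330,306 − $72,300 = $258,006.
Annual expense = $258,006 / 7 = $36,858.
End of year 1: book value $293,448.
End of year 2: book value $256,590.
End of year 3: book value $219,732.
End of year 4: book value $182,874.
Accumulated through year 4 = $330,306 − $182,874 = $147,432.

$147,432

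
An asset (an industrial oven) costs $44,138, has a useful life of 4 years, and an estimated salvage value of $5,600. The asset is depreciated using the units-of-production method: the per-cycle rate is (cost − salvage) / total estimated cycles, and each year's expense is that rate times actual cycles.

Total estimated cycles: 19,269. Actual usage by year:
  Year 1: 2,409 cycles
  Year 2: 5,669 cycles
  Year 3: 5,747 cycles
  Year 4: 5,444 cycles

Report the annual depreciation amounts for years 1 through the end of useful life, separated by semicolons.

$4,818; $11,338; $11,494; $10,888

Depreciable base = $44,138 − $5,600 = $38,538.
Rate = $38,538 / 19,269 cycles = $2 per cycle.
Year 1: 2,409 × $2 = $4,818. Book value $39,320.
Year 2: 5,669 × $2 = $11,338. Book value $27,982.
Year 3: 5,747 × $2 = $11,494. Book value $16,488.
Year 4: 5,444 × $2 = $10,888. Book value $5,600.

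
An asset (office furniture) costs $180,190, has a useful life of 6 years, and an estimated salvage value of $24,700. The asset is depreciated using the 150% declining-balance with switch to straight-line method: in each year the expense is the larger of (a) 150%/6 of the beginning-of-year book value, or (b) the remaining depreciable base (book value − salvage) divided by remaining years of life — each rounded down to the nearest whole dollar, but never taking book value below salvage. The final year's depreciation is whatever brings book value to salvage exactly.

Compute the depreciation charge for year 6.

$16,158

Depreciable base = $180,190 − $24,700 = $155,490.
Year 1: DB = ⌊$180,190 × 150%/6⌋ = $45,047; SL = ⌊$155,490/6⌋ = $25,915 → take DB $45,047. Book value $135,143.
Year 2: DB = ⌊$135,143 × 150%/6⌋ = $33,785; SL = ⌊$110,443/5⌋ = $22,088 → take DB $33,785. Book value $101,358.
Year 3: DB = ⌊$101,358 × 150%/6⌋ = $25,339; SL = ⌊$76,658/4⌋ = $19,164 → take DB $25,339. Book value $76,019.
Year 4: DB = ⌊$76,019 × 150%/6⌋ = $19,004; SL = ⌊$51,319/3⌋ = $17,106 → take DB $19,004. Book value $57,015.
Year 5: DB = ⌊$57,015 × 150%/6⌋ = $14,253; SL = ⌊$32,315/2⌋ = $16,157 → take SL $16,157. Book value $40,858.
Year 6 (final): $40,858 − $24,700 = $16,158. Book value $24,700.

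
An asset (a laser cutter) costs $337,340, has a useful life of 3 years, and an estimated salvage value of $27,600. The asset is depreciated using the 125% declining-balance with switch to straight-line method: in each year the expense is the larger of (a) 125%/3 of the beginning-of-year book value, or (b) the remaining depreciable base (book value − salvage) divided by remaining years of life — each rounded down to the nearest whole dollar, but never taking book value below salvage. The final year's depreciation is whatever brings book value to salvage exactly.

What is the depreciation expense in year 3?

$84,591

Depreciable base = $337,340 − $27,600 = $309,740.
Year 1: DB = ⌊$337,340 × 125%/3⌋ = $140,558; SL = ⌊$309,740/3⌋ = $103,246 → take DB $140,558. Book value $196,782.
Year 2: DB = ⌊$196,782 × 125%/3⌋ = $81,992; SL = ⌊$169,182/2⌋ = $84,591 → take SL $84,591. Book value $112,191.
Year 3 (final): $112,191 − $27,600 = $84,591. Book value $27,600.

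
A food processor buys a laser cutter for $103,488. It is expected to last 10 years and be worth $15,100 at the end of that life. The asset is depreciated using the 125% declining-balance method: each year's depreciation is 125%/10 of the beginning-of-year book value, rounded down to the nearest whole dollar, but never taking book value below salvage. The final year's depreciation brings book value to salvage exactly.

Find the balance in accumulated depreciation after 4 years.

$42,825

Depreciable base = $103,488 − $15,100 = $88,388.
Year 1: ⌊$103,488 × 125%/10⌋ = $12,936. Book value $90,552.
Year 2: ⌊$90,552 × 125%/10⌋ = $11,319. Book value $79,233.
Year 3: ⌊$79,233 × 125%/10⌋ = $9,904. Book value $69,329.
Year 4: ⌊$69,329 × 125%/10⌋ = $8,666. Book value $60,663.
Accumulated through year 4 = $103,488 − $60,663 = $42,825.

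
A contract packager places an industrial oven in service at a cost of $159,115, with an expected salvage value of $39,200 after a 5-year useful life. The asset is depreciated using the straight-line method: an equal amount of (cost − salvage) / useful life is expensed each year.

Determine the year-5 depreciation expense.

Depreciable base = $159,115 − $39,200 = $119,915.
Annual expense = $119,915 / 5 = $23,983.

$23,983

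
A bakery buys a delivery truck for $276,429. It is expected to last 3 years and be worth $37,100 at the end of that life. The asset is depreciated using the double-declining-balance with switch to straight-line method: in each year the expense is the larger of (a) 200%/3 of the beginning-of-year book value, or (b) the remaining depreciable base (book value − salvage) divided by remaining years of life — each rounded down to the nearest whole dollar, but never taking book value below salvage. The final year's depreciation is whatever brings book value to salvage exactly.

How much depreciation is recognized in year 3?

$0

Depreciable base = $276,429 − $37,100 = $239,329.
Year 1: DB = ⌊$276,429 × 200%/3⌋ = $184,286; SL = ⌊$239,329/3⌋ = $79,776 → take DB $184,286. Book value $92,143.
Year 2: DB = ⌊$92,143 × 200%/3⌋ = $61,428; SL = ⌊$55,043/2⌋ = $27,521 → take DB $61,428, capped at $55,043. Book value $37,100.
Year 3 (final): $37,100 − $37,100 = $0. Book value $37,100.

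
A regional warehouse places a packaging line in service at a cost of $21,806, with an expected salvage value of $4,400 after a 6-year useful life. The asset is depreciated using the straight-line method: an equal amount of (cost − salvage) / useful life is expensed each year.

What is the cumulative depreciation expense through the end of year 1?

$2,901

Depreciable base = $21,806 − $4,400 = $17,406.
Annual expense = $17,406 / 6 = $2,901.
End of year 1: book value $18,905.
Accumulated through year 1 = $21,806 − $18,905 = $2,901.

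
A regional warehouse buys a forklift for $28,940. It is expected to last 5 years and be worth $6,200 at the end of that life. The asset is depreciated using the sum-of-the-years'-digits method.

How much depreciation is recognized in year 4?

Depreciable base = $28,940 − $6,200 = $22,740.
Sum of the years' digits = 5+4+3+2+1 = 15.
Year 1: $22,740 × 5/15 = $7,580. Book value $21,360.
Year 2: $22,740 × 4/15 = $6,064. Book value $15,296.
Year 3: $22,740 × 3/15 = $4,548. Book value $10,748.
Year 4: $22,740 × 2/15 = $3,032. Book value $7,716.

$3,032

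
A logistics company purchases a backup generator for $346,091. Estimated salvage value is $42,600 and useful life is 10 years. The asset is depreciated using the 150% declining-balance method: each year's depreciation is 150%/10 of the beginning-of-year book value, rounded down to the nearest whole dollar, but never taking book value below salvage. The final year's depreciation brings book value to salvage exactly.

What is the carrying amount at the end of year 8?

Depreciable base = $346,091 − $42,600 = $303,491.
Year 1: ⌊$346,091 × 150%/10⌋ = $51,913. Book value $294,178.
Year 2: ⌊$294,178 × 150%/10⌋ = $44,126. Book value $250,052.
Year 3: ⌊$250,052 × 150%/10⌋ = $37,507. Book value $212,545.
Year 4: ⌊$212,545 × 150%/10⌋ = $31,881. Book value $180,664.
Year 5: ⌊$180,664 × 150%/10⌋ = $27,099. Book value $153,565.
Year 6: ⌊$153,565 × 150%/10⌋ = $23,034. Book value $130,531.
Year 7: ⌊$130,531 × 150%/10⌋ = $19,579. Book value $110,952.
Year 8: ⌊$110,952 × 150%/10⌋ = $16,642. Book value $94,310.

$94,310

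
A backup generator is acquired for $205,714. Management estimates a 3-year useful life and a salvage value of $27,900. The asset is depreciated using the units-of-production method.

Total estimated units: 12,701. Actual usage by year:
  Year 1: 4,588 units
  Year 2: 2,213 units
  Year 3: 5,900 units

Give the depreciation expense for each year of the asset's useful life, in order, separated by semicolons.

$64,232; $30,982; $82,600

Depreciable base = $205,714 − $27,900 = $177,814.
Rate = $177,814 / 12,701 units = $14 per unit.
Year 1: 4,588 × $14 = $64,232. Book value $141,482.
Year 2: 2,213 × $14 = $30,982. Book value $110,500.
Year 3: 5,900 × $14 = $82,600. Book value $27,900.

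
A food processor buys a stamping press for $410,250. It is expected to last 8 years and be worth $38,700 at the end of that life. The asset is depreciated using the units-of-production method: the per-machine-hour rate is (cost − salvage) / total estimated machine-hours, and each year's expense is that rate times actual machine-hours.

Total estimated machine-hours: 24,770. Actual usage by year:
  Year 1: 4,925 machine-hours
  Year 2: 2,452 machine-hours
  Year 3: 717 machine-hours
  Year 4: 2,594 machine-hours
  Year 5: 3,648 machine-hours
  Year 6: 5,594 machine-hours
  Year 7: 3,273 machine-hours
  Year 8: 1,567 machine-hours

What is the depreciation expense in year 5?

Depreciable base = $410,250 − $38,700 = $371,550.
Rate = $371,550 / 24,770 machine-hours = $15 per machine-hour.
Year 1: 4,925 × $15 = $73,875. Book value $336,375.
Year 2: 2,452 × $15 = $36,780. Book value $299,595.
Year 3: 717 × $15 = $10,755. Book value $288,840.
Year 4: 2,594 × $15 = $38,910. Book value $249,930.
Year 5: 3,648 × $15 = $54,720. Book value $195,210.

$54,720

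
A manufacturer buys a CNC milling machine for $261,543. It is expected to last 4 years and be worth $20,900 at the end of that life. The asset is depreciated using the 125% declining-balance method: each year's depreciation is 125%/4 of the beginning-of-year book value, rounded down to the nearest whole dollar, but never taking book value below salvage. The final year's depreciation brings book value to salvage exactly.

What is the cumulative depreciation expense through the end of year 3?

Depreciable base = $261,543 − $20,900 = $240,643.
Year 1: ⌊$261,543 × 125%/4⌋ = $81,732. Book value $179,811.
Year 2: ⌊$179,811 × 125%/4⌋ = $56,190. Book value $123,621.
Year 3: ⌊$123,621 × 125%/4⌋ = $38,631. Book value $84,990.
Accumulated through year 3 = $261,543 − $84,990 = $176,553.

$176,553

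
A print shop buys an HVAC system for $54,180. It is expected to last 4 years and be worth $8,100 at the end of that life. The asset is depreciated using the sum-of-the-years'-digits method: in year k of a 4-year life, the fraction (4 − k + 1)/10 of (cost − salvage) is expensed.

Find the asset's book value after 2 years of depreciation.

Depreciable base = $54,180 − $8,100 = $46,080.
Sum of the years' digits = 4+3+2+1 = 10.
Year 1: $46,080 × 4/10 = $18,432. Book value $35,748.
Year 2: $46,080 × 3/10 = $13,824. Book value $21,924.

$21,924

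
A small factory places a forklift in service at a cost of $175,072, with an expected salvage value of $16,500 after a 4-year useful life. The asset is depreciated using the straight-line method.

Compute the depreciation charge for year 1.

Depreciable base = $175,072 − $16,500 = $158,572.
Annual expense = $158,572 / 4 = $39,643.

$39,643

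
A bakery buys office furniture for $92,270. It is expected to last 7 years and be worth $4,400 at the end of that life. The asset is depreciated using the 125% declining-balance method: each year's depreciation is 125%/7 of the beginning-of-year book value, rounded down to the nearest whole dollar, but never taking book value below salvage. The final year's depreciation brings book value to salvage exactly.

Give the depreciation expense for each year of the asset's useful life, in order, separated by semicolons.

$16,476; $13,534; $11,117; $9,132; $7,501; $6,162; $23,948

Depreciable base = $92,270 − $4,400 = $87,870.
Year 1: ⌊$92,270 × 125%/7⌋ = $16,476. Book value $75,794.
Year 2: ⌊$75,794 × 125%/7⌋ = $13,534. Book value $62,260.
Year 3: ⌊$62,260 × 125%/7⌋ = $11,117. Book value $51,143.
Year 4: ⌊$51,143 × 125%/7⌋ = $9,132. Book value $42,011.
Year 5: ⌊$42,011 × 125%/7⌋ = $7,501. Book value $34,510.
Year 6: ⌊$34,510 × 125%/7⌋ = $6,162. Book value $28,348.
Year 7 (final): $28,348 − $4,400 = $23,948. Book value $4,400.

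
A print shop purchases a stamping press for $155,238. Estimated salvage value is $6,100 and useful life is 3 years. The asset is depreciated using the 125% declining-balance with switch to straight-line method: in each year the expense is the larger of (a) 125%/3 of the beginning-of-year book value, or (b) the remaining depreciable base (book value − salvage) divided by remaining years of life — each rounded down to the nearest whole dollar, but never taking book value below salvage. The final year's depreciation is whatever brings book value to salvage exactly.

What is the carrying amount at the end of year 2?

$48,328

Depreciable base = $155,238 − $6,100 = $149,138.
Year 1: DB = ⌊$155,238 × 125%/3⌋ = $64,682; SL = ⌊$149,138/3⌋ = $49,712 → take DB $64,682. Book value $90,556.
Year 2: DB = ⌊$90,556 × 125%/3⌋ = $37,731; SL = ⌊$84,456/2⌋ = $42,228 → take SL $42,228. Book value $48,328.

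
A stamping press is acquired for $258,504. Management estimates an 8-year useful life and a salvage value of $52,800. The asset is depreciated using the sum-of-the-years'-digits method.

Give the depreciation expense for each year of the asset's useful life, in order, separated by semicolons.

$45,712; $39,998; $34,284; $28,570; $22,856; $17,142; $11,428; $5,714

Depreciable base = $258,504 − $52,800 = $205,704.
Sum of the years' digits = 8+7+6+5+4+3+2+1 = 36.
Year 1: $205,704 × 8/36 = $45,712. Book value $212,792.
Year 2: $205,704 × 7/36 = $39,998. Book value $172,794.
Year 3: $205,704 × 6/36 = $34,284. Book value $138,510.
Year 4: $205,704 × 5/36 = $28,570. Book value $109,940.
Year 5: $205,704 × 4/36 = $22,856. Book value $87,084.
Year 6: $205,704 × 3/36 = $17,142. Book value $69,942.
Year 7: $205,704 × 2/36 = $11,428. Book value $58,514.
Year 8: $205,704 × 1/36 = $5,714. Book value $52,800.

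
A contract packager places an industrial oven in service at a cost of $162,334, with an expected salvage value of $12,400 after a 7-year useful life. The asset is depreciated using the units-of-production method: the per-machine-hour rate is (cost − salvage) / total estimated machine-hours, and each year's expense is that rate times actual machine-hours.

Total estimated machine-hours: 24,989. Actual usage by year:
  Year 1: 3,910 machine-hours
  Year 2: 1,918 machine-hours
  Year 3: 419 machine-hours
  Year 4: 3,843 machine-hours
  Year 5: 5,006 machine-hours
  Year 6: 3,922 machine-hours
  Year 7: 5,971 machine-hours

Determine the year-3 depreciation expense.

$2,514

Depreciable base = $162,334 − $12,400 = $149,934.
Rate = $149,934 / 24,989 machine-hours = $6 per machine-hour.
Year 1: 3,910 × $6 = $23,460. Book value $138,874.
Year 2: 1,918 × $6 = $11,508. Book value $127,366.
Year 3: 419 × $6 = $2,514. Book value $124,852.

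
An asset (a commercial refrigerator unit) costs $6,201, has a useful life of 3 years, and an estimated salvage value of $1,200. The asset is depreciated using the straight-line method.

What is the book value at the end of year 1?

$4,534

Depreciable base = $6,201 − $1,200 = $5,001.
Annual expense = $5,001 / 3 = $1,667.
End of year 1: book value $4,534.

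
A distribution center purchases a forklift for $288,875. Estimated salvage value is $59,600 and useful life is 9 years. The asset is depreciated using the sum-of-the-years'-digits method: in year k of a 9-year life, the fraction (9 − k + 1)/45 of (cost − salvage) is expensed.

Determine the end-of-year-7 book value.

$74,885

Depreciable base = $288,875 − $59,600 = $229,275.
Sum of the years' digits = 9+8+7+6+5+4+3+2+1 = 45.
Year 1: $229,275 × 9/45 = $45,855. Book value $243,020.
Year 2: $229,275 × 8/45 = $40,760. Book value $202,260.
Year 3: $229,275 × 7/45 = $35,665. Book value $166,595.
Year 4: $229,275 × 6/45 = $30,570. Book value $136,025.
Year 5: $229,275 × 5/45 = $25,475. Book value $110,550.
Year 6: $229,275 × 4/45 = $20,380. Book value $90,170.
Year 7: $229,275 × 3/45 = $15,285. Book value $74,885.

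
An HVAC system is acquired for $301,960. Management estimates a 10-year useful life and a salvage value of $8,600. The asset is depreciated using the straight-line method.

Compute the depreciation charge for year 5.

$29,336

Depreciable base = $301,960 − $8,600 = $293,360.
Annual expense = $293,360 / 10 = $29,336.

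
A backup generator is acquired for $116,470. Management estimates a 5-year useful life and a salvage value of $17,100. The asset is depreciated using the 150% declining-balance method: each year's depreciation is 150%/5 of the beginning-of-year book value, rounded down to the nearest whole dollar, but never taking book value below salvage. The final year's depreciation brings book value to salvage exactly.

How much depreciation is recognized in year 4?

Depreciable base = $116,470 − $17,100 = $99,370.
Year 1: ⌊$116,470 × 150%/5⌋ = $34,941. Book value $81,529.
Year 2: ⌊$81,529 × 150%/5⌋ = $24,458. Book value $57,071.
Year 3: ⌊$57,071 × 150%/5⌋ = $17,121. Book value $39,950.
Year 4: ⌊$39,950 × 150%/5⌋ = $11,985. Book value $27,965.

$11,985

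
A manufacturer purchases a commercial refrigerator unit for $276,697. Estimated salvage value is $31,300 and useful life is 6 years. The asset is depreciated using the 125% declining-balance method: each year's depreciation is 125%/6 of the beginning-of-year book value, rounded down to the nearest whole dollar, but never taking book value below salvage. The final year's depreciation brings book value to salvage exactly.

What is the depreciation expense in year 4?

$28,601

Depreciable base = $276,697 − $31,300 = $245,397.
Year 1: ⌊$276,697 × 125%/6⌋ = $57,645. Book value $219,052.
Year 2: ⌊$219,052 × 125%/6⌋ = $45,635. Book value $173,417.
Year 3: ⌊$173,417 × 125%/6⌋ = $36,128. Book value $137,289.
Year 4: ⌊$137,289 × 125%/6⌋ = $28,601. Book value $108,688.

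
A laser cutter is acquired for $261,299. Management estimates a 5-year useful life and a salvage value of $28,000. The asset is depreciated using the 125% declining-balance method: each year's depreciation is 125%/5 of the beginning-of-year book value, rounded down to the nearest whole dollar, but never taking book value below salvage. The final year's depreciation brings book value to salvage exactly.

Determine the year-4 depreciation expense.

Depreciable base = $261,299 − $28,000 = $233,299.
Year 1: ⌊$261,299 × 125%/5⌋ = $65,324. Book value $195,975.
Year 2: ⌊$195,975 × 125%/5⌋ = $48,993. Book value $146,982.
Year 3: ⌊$146,982 × 125%/5⌋ = $36,745. Book value $110,237.
Year 4: ⌊$110,237 × 125%/5⌋ = $27,559. Book value $82,678.

$27,559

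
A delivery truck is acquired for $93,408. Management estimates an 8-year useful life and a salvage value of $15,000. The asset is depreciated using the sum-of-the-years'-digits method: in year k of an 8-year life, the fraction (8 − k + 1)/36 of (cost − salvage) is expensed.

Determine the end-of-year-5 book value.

Depreciable base = $93,408 − $15,000 = $78,408.
Sum of the years' digits = 8+7+6+5+4+3+2+1 = 36.
Year 1: $78,408 × 8/36 = $17,424. Book value $75,984.
Year 2: $78,408 × 7/36 = $15,246. Book value $60,738.
Year 3: $78,408 × 6/36 = $13,068. Book value $47,670.
Year 4: $78,408 × 5/36 = $10,890. Book value $36,780.
Year 5: $78,408 × 4/36 = $8,712. Book value $28,068.

$28,068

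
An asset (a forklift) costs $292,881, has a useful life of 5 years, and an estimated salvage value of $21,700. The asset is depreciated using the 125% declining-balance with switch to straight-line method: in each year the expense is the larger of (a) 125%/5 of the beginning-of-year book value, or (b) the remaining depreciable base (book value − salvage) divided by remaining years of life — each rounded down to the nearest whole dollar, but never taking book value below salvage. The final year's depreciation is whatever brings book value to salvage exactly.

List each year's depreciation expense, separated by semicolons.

$73,220; $54,915; $47,682; $47,682; $47,682

Depreciable base = $292,881 − $21,700 = $271,181.
Year 1: DB = ⌊$292,881 × 125%/5⌋ = $73,220; SL = ⌊$271,181/5⌋ = $54,236 → take DB $73,220. Book value $219,661.
Year 2: DB = ⌊$219,661 × 125%/5⌋ = $54,915; SL = ⌊$197,961/4⌋ = $49,490 → take DB $54,915. Book value $164,746.
Year 3: DB = ⌊$164,746 × 125%/5⌋ = $41,186; SL = ⌊$143,046/3⌋ = $47,682 → take SL $47,682. Book value $117,064.
Year 4: DB = ⌊$117,064 × 125%/5⌋ = $29,266; SL = ⌊$95,364/2⌋ = $47,682 → take SL $47,682. Book value $69,382.
Year 5 (final): $69,382 − $21,700 = $47,682. Book value $21,700.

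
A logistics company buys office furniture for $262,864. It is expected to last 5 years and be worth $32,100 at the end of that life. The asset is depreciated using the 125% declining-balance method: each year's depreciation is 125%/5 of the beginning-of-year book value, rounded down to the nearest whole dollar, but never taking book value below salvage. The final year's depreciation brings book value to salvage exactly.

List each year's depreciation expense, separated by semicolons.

$65,716; $49,287; $36,965; $27,724; $51,072

Depreciable base = $262,864 − $32,100 = $230,764.
Year 1: ⌊$262,864 × 125%/5⌋ = $65,716. Book value $197,148.
Year 2: ⌊$197,148 × 125%/5⌋ = $49,287. Book value $147,861.
Year 3: ⌊$147,861 × 125%/5⌋ = $36,965. Book value $110,896.
Year 4: ⌊$110,896 × 125%/5⌋ = $27,724. Book value $83,172.
Year 5 (final): $83,172 − $32,100 = $51,072. Book value $32,100.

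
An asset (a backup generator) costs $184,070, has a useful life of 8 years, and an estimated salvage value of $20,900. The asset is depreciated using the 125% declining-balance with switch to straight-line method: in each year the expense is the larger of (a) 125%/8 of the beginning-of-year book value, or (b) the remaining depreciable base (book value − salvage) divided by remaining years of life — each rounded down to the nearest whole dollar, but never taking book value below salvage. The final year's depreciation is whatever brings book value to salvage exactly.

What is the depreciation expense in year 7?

$17,934

Depreciable base = $184,070 − $20,900 = $163,170.
Year 1: DB = ⌊$184,070 × 125%/8⌋ = $28,760; SL = ⌊$163,170/8⌋ = $20,396 → take DB $28,760. Book value $155,310.
Year 2: DB = ⌊$155,310 × 125%/8⌋ = $24,267; SL = ⌊$134,410/7⌋ = $19,201 → take DB $24,267. Book value $131,043.
Year 3: DB = ⌊$131,043 × 125%/8⌋ = $20,475; SL = ⌊$110,143/6⌋ = $18,357 → take DB $20,475. Book value $110,568.
Year 4: DB = ⌊$110,568 × 125%/8⌋ = $17,276; SL = ⌊$89,668/5⌋ = $17,933 → take SL $17,933. Book value $92,635.
Year 5: DB = ⌊$92,635 × 125%/8⌋ = $14,474; SL = ⌊$71,735/4⌋ = $17,933 → take SL $17,933. Book value $74,702.
Year 6: DB = ⌊$74,702 × 125%/8⌋ = $11,672; SL = ⌊$53,802/3⌋ = $17,934 → take SL $17,934. Book value $56,768.
Year 7: DB = ⌊$56,768 × 125%/8⌋ = $8,870; SL = ⌊$35,868/2⌋ = $17,934 → take SL $17,934. Book value $38,834.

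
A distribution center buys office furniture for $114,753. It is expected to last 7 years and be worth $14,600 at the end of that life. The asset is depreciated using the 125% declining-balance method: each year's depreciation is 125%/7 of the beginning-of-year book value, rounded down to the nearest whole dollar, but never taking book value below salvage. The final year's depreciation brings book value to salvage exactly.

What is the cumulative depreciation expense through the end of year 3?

Depreciable base = $114,753 − $14,600 = $100,153.
Year 1: ⌊$114,753 × 125%/7⌋ = $20,491. Book value $94,262.
Year 2: ⌊$94,262 × 125%/7⌋ = $16,832. Book value $77,430.
Year 3: ⌊$77,430 × 125%/7⌋ = $13,826. Book value $63,604.
Accumulated through year 3 = $114,753 − $63,604 = $51,149.

$51,149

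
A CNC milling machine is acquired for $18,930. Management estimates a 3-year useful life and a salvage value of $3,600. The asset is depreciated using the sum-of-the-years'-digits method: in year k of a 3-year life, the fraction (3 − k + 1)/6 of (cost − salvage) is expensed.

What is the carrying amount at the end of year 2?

$6,155

Depreciable base = $18,930 − $3,600 = $15,330.
Sum of the years' digits = 3+2+1 = 6.
Year 1: $15,330 × 3/6 = $7,665. Book value $11,265.
Year 2: $15,330 × 2/6 = $5,110. Book value $6,155.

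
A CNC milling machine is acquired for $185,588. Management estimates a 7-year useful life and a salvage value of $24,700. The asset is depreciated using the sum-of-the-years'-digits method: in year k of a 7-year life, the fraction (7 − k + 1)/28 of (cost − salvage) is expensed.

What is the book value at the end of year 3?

$82,160

Depreciable base = $185,588 − $24,700 = $160,888.
Sum of the years' digits = 7+6+5+4+3+2+1 = 28.
Year 1: $160,888 × 7/28 = $40,222. Book value $145,366.
Year 2: $160,888 × 6/28 = $34,476. Book value $110,890.
Year 3: $160,888 × 5/28 = $28,730. Book value $82,160.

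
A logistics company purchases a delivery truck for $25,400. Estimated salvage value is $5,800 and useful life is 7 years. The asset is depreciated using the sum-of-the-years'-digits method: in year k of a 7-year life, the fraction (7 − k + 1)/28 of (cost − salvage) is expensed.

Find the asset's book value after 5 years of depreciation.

$7,900

Depreciable base = $25,400 − $5,800 = $19,600.
Sum of the years' digits = 7+6+5+4+3+2+1 = 28.
Year 1: $19,600 × 7/28 = $4,900. Book value $20,500.
Year 2: $19,600 × 6/28 = $4,200. Book value $16,300.
Year 3: $19,600 × 5/28 = $3,500. Book value $12,800.
Year 4: $19,600 × 4/28 = $2,800. Book value $10,000.
Year 5: $19,600 × 3/28 = $2,100. Book value $7,900.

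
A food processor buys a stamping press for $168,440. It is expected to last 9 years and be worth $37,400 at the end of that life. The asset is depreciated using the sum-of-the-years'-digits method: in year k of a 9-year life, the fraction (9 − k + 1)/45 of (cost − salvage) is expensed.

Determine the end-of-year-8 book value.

Depreciable base = $168,440 − $37,400 = $131,040.
Sum of the years' digits = 9+8+7+6+5+4+3+2+1 = 45.
Year 1: $131,040 × 9/45 = $26,208. Book value $142,232.
Year 2: $131,040 × 8/45 = $23,296. Book value $118,936.
Year 3: $131,040 × 7/45 = $20,384. Book value $98,552.
Year 4: $131,040 × 6/45 = $17,472. Book value $81,080.
Year 5: $131,040 × 5/45 = $14,560. Book value $66,520.
Year 6: $131,040 × 4/45 = $11,648. Book value $54,872.
Year 7: $131,040 × 3/45 = $8,736. Book value $46,136.
Year 8: $131,040 × 2/45 = $5,824. Book value $40,312.

$40,312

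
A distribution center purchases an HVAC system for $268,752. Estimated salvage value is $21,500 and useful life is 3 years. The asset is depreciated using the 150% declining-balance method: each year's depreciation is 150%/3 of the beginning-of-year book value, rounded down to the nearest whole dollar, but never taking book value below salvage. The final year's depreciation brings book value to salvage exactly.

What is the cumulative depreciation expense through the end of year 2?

$201,564

Depreciable base = $268,752 − $21,500 = $247,252.
Year 1: ⌊$268,752 × 150%/3⌋ = $134,376. Book value $134,376.
Year 2: ⌊$134,376 × 150%/3⌋ = $67,188. Book value $67,188.
Accumulated through year 2 = $268,752 − $67,188 = $201,564.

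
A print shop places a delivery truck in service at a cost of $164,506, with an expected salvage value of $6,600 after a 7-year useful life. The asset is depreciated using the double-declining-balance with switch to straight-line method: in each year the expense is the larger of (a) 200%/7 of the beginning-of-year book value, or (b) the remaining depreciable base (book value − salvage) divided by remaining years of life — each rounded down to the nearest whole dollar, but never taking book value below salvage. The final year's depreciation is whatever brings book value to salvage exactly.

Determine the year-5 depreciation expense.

$12,235

Depreciable base = $164,506 − $6,600 = $157,906.
Year 1: DB = ⌊$164,506 × 200%/7⌋ = $47,001; SL = ⌊$157,906/7⌋ = $22,558 → take DB $47,001. Book value $117,505.
Year 2: DB = ⌊$117,505 × 200%/7⌋ = $33,572; SL = ⌊$110,905/6⌋ = $18,484 → take DB $33,572. Book value $83,933.
Year 3: DB = ⌊$83,933 × 200%/7⌋ = $23,980; SL = ⌊$77,333/5⌋ = $15,466 → take DB $23,980. Book value $59,953.
Year 4: DB = ⌊$59,953 × 200%/7⌋ = $17,129; SL = ⌊$53,353/4⌋ = $13,338 → take DB $17,129. Book value $42,824.
Year 5: DB = ⌊$42,824 × 200%/7⌋ = $12,235; SL = ⌊$36,224/3⌋ = $12,074 → take DB $12,235. Book value $30,589.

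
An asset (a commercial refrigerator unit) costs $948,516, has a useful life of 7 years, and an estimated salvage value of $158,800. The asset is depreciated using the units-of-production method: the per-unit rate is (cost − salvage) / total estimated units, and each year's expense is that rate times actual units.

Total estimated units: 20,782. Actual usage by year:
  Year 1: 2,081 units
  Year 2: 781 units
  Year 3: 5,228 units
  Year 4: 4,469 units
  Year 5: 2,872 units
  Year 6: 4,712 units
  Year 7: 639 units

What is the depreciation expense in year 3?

Depreciable base = $948,516 − $158,800 = $789,716.
Rate = $789,716 / 20,782 units = $38 per unit.
Year 1: 2,081 × $38 = $79,078. Book value $869,438.
Year 2: 781 × $38 = $29,678. Book value $839,760.
Year 3: 5,228 × $38 = $198,664. Book value $641,096.

$198,664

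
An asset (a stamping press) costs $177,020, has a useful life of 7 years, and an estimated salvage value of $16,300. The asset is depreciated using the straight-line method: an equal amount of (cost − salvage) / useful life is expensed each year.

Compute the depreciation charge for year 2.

Depreciable base = $177,020 − $16,300 = $160,720.
Annual expense = $160,720 / 7 = $22,960.

$22,960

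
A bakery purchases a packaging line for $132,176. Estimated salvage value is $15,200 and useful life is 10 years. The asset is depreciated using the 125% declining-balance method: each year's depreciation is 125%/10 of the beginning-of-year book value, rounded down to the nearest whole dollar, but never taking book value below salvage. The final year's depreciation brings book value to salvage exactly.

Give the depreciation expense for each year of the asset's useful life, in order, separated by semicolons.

$16,522; $14,456; $12,649; $11,068; $9,685; $8,474; $7,415; $6,488; $5,677; $24,542

Depreciable base = $132,176 − $15,200 = $116,976.
Year 1: ⌊$132,176 × 125%/10⌋ = $16,522. Book value $115,654.
Year 2: ⌊$115,654 × 125%/10⌋ = $14,456. Book value $101,198.
Year 3: ⌊$101,198 × 125%/10⌋ = $12,649. Book value $88,549.
Year 4: ⌊$88,549 × 125%/10⌋ = $11,068. Book value $77,481.
Year 5: ⌊$77,481 × 125%/10⌋ = $9,685. Book value $67,796.
Year 6: ⌊$67,796 × 125%/10⌋ = $8,474. Book value $59,322.
Year 7: ⌊$59,322 × 125%/10⌋ = $7,415. Book value $51,907.
Year 8: ⌊$51,907 × 125%/10⌋ = $6,488. Book value $45,419.
Year 9: ⌊$45,419 × 125%/10⌋ = $5,677. Book value $39,742.
Year 10 (final): $39,742 − $15,200 = $24,542. Book value $15,200.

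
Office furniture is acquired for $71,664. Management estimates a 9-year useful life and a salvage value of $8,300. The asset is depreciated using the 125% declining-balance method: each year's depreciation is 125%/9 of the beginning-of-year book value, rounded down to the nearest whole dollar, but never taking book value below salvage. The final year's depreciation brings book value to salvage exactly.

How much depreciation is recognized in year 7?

$4,058

Depreciable base = $71,664 − $8,300 = $63,364.
Year 1: ⌊$71,664 × 125%/9⌋ = $9,953. Book value $61,711.
Year 2: ⌊$61,711 × 125%/9⌋ = $8,570. Book value $53,141.
Year 3: ⌊$53,141 × 125%/9⌋ = $7,380. Book value $45,761.
Year 4: ⌊$45,761 × 125%/9⌋ = $6,355. Book value $39,406.
Year 5: ⌊$39,406 × 125%/9⌋ = $5,473. Book value $33,933.
Year 6: ⌊$33,933 × 125%/9⌋ = $4,712. Book value $29,221.
Year 7: ⌊$29,221 × 125%/9⌋ = $4,058. Book value $25,163.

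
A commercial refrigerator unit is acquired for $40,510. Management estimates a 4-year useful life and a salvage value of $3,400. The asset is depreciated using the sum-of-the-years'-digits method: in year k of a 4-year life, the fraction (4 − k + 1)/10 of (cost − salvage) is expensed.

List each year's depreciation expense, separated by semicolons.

$14,844; $11,133; $7,422; $3,711

Depreciable base = $40,510 − $3,400 = $37,110.
Sum of the years' digits = 4+3+2+1 = 10.
Year 1: $37,110 × 4/10 = $14,844. Book value $25,666.
Year 2: $37,110 × 3/10 = $11,133. Book value $14,533.
Year 3: $37,110 × 2/10 = $7,422. Book value $7,111.
Year 4: $37,110 × 1/10 = $3,711. Book value $3,400.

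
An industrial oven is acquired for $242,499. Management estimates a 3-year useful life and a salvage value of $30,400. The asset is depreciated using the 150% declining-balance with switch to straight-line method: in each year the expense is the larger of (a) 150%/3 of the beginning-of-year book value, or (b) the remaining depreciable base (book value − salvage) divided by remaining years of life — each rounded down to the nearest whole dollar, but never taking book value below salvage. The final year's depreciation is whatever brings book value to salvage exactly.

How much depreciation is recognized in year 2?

$60,625

Depreciable base = $242,499 − $30,400 = $212,099.
Year 1: DB = ⌊$242,499 × 150%/3⌋ = $121,249; SL = ⌊$212,099/3⌋ = $70,699 → take DB $121,249. Book value $121,250.
Year 2: DB = ⌊$121,250 × 150%/3⌋ = $60,625; SL = ⌊$90,850/2⌋ = $45,425 → take DB $60,625. Book value $60,625.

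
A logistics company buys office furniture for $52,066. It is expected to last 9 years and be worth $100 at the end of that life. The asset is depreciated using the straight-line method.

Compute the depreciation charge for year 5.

Depreciable base = $52,066 − $100 = $51,966.
Annual expense = $51,966 / 9 = $5,774.

$5,774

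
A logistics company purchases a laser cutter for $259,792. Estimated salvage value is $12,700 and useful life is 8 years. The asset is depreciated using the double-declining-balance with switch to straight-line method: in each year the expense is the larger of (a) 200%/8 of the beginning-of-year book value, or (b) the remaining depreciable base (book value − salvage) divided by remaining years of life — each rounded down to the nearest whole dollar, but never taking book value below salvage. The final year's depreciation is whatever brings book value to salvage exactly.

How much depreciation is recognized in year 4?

Depreciable base = $259,792 − $12,700 = $247,092.
Year 1: DB = ⌊$259,792 × 200%/8⌋ = $64,948; SL = ⌊$247,092/8⌋ = $30,886 → take DB $64,948. Book value $194,844.
Year 2: DB = ⌊$194,844 × 200%/8⌋ = $48,711; SL = ⌊$182,144/7⌋ = $26,020 → take DB $48,711. Book value $146,133.
Year 3: DB = ⌊$146,133 × 200%/8⌋ = $36,533; SL = ⌊$133,433/6⌋ = $22,238 → take DB $36,533. Book value $109,600.
Year 4: DB = ⌊$109,600 × 200%/8⌋ = $27,400; SL = ⌊$96,900/5⌋ = $19,380 → take DB $27,400. Book value $82,200.

$27,400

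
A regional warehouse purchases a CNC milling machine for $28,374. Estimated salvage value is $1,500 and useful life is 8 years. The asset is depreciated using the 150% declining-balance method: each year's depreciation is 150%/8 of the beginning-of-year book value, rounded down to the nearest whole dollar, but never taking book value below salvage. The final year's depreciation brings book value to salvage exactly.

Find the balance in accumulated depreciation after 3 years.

Depreciable base = $28,374 − $1,500 = $26,874.
Year 1: ⌊$28,374 × 150%/8⌋ = $5,320. Book value $23,054.
Year 2: ⌊$23,054 × 150%/8⌋ = $4,322. Book value $18,732.
Year 3: ⌊$18,732 × 150%/8⌋ = $3,512. Book value $15,220.
Accumulated through year 3 = $28,374 − $15,220 = $13,154.

$13,154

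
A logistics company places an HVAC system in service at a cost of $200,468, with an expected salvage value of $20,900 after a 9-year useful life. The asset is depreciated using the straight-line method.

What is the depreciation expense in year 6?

Depreciable base = $200,468 − $20,900 = $179,568.
Annual expense = $179,568 / 9 = $19,952.

$19,952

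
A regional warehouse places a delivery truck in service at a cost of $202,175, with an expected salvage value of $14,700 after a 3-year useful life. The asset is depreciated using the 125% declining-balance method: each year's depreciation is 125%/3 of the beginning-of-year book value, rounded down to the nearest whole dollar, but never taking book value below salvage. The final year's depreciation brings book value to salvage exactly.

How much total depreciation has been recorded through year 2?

$133,379

Depreciable base = $202,175 − $14,700 = $187,475.
Year 1: ⌊$202,175 × 125%/3⌋ = $84,239. Book value $117,936.
Year 2: ⌊$117,936 × 125%/3⌋ = $49,140. Book value $68,796.
Accumulated through year 2 = $202,175 − $68,796 = $133,379.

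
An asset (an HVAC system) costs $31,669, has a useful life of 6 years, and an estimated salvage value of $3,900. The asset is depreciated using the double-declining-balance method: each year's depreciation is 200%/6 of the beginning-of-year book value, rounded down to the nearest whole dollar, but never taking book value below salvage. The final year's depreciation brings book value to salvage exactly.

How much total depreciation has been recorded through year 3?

$22,285

Depreciable base = $31,669 − $3,900 = $27,769.
Year 1: ⌊$31,669 × 200%/6⌋ = $10,556. Book value $21,113.
Year 2: ⌊$21,113 × 200%/6⌋ = $7,037. Book value $14,076.
Year 3: ⌊$14,076 × 200%/6⌋ = $4,692. Book value $9,384.
Accumulated through year 3 = $31,669 − $9,384 = $22,285.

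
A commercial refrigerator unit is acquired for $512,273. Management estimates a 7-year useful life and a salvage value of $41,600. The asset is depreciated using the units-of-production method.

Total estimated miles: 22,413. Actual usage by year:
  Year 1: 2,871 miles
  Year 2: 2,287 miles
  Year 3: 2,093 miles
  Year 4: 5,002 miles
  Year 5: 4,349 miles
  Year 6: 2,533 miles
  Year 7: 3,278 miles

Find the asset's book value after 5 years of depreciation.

Depreciable base = $512,273 − $41,600 = $470,673.
Rate = $470,673 / 22,413 miles = $21 per mile.
Year 1: 2,871 × $21 = $60,291. Book value $451,982.
Year 2: 2,287 × $21 = $48,027. Book value $403,955.
Year 3: 2,093 × $21 = $43,953. Book value $360,002.
Year 4: 5,002 × $21 = $105,042. Book value $254,960.
Year 5: 4,349 × $21 = $91,329. Book value $163,631.

$163,631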